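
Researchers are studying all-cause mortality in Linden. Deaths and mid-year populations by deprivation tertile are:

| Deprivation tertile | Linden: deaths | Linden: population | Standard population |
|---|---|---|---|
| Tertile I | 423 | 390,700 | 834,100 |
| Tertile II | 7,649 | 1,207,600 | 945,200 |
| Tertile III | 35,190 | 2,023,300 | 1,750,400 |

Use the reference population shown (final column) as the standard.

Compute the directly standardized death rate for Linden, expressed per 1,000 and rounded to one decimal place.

Deprivation-specific rates per 1,000 for Linden: 1.083, 6.334, 17.392.
Standard total = 3,529,700; weights = 0.2363, 0.2678, 0.4959.
Standardized rate: 0.2363×1.083 + 0.2678×6.334 + 0.4959×17.392 = 10.5770 per 1,000.

10.6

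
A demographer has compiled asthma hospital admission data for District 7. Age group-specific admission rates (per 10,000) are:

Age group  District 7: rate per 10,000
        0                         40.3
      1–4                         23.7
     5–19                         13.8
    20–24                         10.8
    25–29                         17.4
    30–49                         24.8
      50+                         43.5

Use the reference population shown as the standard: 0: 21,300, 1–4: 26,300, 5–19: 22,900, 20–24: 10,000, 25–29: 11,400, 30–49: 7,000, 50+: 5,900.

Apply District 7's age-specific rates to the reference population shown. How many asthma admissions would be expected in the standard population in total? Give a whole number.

Expected asthma admissions = Σ (standard pop × age-specific rate ÷ 10,000)
= 21,300×40.3/10,000 + 26,300×23.7/10,000 + 22,900×13.8/10,000 + 10,000×10.8/10,000 + 11,400×17.4/10,000 + 7,000×24.8/10,000 + 5,900×43.5/10,000
= 85.84 + 62.33 + 31.60 + 10.80 + 19.84 + 17.36 + 25.66 = 253.43.

253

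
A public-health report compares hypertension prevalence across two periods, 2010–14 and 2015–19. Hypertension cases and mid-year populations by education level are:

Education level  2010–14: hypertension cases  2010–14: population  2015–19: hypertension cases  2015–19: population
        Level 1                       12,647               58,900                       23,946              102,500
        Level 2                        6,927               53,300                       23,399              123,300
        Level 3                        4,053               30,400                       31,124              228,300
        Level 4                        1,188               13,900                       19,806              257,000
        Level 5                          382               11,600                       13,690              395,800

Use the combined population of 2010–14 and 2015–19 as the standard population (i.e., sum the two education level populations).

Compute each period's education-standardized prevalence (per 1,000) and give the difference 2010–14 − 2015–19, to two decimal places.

Education-specific rates per 1,000 for 2010–14: 214.720, 129.962, 133.322, 85.468, 32.931.
For 2015–19: 233.620, 189.773, 136.329, 77.066, 34.588.
Combined standard total = 1,275,000; weights = 0.1266, 0.1385, 0.2029, 0.2125, 0.3195.
2010–14: 0.1266×214.720 + 0.1385×129.962 + 0.2029×133.322 + 0.2125×85.468 + 0.3195×32.931 = 100.9152 per 1,000.
2015–19: 0.1266×233.620 + 0.1385×189.773 + 0.2029×136.329 + 0.2125×77.066 + 0.3195×34.588 = 110.9466 per 1,000.
Difference = 100.9152 − 110.9466 = -10.0314.

-10.03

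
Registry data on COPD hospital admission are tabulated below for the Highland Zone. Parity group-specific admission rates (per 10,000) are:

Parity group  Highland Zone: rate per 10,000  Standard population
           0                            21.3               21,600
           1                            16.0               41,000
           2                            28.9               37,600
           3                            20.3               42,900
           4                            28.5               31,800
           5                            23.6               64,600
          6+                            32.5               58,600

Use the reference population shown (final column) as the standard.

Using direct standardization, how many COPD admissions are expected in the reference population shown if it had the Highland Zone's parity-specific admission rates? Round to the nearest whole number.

741

Expected COPD admissions = Σ (standard pop × parity-specific rate ÷ 10,000)
= 21,600×21.3/10,000 + 41,000×16.0/10,000 + 37,600×28.9/10,000 + 42,900×20.3/10,000 + 31,800×28.5/10,000 + 64,600×23.6/10,000 + 58,600×32.5/10,000
= 46.01 + 65.60 + 108.66 + 87.09 + 90.63 + 152.46 + 190.45 = 740.89.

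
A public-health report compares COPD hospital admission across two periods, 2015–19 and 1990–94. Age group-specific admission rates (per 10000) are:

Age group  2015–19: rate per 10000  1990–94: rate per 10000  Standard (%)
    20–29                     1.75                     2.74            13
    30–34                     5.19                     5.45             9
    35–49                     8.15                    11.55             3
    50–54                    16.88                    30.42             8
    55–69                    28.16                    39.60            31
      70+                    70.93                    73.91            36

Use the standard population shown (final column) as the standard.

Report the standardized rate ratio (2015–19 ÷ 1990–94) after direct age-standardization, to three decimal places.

0.860

Standard weights: 0.13, 0.09, 0.03, 0.08, 0.31, 0.36.
2015–19: 0.1300×1.75 + 0.0900×5.19 + 0.0300×8.15 + 0.0800×16.88 + 0.3100×28.16 + 0.3600×70.93 = 36.5539 per 10000.
1990–94: 0.1300×2.74 + 0.0900×5.45 + 0.0300×11.55 + 0.0800×30.42 + 0.3100×39.60 + 0.3600×73.91 = 42.5104 per 10000.
Ratio = 36.5539 ÷ 42.5104 = 0.85988.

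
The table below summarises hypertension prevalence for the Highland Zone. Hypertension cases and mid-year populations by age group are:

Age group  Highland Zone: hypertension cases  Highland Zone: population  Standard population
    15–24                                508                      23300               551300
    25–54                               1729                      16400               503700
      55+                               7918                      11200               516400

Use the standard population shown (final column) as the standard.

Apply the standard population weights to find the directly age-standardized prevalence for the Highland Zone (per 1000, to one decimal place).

Age-specific rates per 1000 for the Highland Zone: 21.803, 105.427, 706.964.
Standard total = 1571400; weights = 0.3508, 0.3205, 0.3286.
Standardized rate: 0.3508×21.803 + 0.3205×105.427 + 0.3286×706.964 = 273.7684 per 1000.

273.8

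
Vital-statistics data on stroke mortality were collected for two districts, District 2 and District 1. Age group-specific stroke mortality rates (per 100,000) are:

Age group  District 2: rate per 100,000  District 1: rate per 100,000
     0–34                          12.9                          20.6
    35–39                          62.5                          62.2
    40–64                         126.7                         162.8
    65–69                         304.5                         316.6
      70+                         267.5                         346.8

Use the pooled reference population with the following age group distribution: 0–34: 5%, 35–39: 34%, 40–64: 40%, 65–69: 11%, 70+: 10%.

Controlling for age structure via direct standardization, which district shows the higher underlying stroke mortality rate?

District 1

Standard weights: 0.05, 0.34, 0.40, 0.11, 0.10.
District 2: 0.0500×12.9 + 0.3400×62.5 + 0.4000×126.7 + 0.1100×304.5 + 0.1000×267.5 = 132.8200 per 100,000.
District 1: 0.0500×20.6 + 0.3400×62.2 + 0.4000×162.8 + 0.1100×316.6 + 0.1000×346.8 = 156.8040 per 100,000.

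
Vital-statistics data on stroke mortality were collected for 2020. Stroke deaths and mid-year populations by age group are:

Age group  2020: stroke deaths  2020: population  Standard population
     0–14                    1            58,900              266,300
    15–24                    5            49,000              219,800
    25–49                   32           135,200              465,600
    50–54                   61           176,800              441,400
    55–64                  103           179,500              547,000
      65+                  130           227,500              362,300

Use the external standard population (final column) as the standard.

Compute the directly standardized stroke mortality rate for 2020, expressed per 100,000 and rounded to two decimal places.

35.20

Age-specific rates per 100,000 for 2020: 1.70, 10.20, 23.67, 34.50, 57.38, 57.14.
Standard total = 2,302,400; weights = 0.1157, 0.0955, 0.2022, 0.1917, 0.2376, 0.1574.
Standardized rate: 0.1157×1.70 + 0.0955×10.20 + 0.2022×23.67 + 0.1917×34.50 + 0.2376×57.38 + 0.1574×57.14 = 35.1959 per 100,000.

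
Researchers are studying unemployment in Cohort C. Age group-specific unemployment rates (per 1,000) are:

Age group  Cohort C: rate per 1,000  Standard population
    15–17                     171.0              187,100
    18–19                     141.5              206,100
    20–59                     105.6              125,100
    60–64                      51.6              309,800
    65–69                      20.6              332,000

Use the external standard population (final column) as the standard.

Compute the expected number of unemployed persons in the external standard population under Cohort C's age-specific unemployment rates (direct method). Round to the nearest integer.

97193

Expected unemployed persons = Σ (standard pop × age-specific rate ÷ 1,000)
= 187,100×171.0/1,000 + 206,100×141.5/1,000 + 125,100×105.6/1,000 + 309,800×51.6/1,000 + 332,000×20.6/1,000
= 31994.10 + 29163.15 + 13210.56 + 15985.68 + 6839.20 = 97192.69.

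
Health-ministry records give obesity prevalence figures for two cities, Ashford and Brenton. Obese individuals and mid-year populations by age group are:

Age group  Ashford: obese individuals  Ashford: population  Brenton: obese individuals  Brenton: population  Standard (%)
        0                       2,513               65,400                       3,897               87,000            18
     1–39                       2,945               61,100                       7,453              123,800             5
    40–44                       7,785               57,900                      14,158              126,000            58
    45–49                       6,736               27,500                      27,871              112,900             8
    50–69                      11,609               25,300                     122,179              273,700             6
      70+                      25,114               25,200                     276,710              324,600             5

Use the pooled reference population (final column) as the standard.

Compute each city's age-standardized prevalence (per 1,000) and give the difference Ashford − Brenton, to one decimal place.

Age-specific rates per 1,000 for Ashford: 38.425, 48.200, 134.456, 244.945, 458.854, 996.587.
For Brenton: 44.793, 60.202, 112.365, 246.864, 446.398, 852.465.
Standard weights: 0.18, 0.05, 0.58, 0.08, 0.06, 0.05.
Ashford: 0.1800×38.425 + 0.0500×48.200 + 0.5800×134.456 + 0.0800×244.945 + 0.0600×458.854 + 0.0500×996.587 = 184.2672 per 1,000.
Brenton: 0.1800×44.793 + 0.0500×60.202 + 0.5800×112.365 + 0.0800×246.864 + 0.0600×446.398 + 0.0500×852.465 = 165.4008 per 1,000.
Difference = 184.2672 − 165.4008 = 18.8663.

18.9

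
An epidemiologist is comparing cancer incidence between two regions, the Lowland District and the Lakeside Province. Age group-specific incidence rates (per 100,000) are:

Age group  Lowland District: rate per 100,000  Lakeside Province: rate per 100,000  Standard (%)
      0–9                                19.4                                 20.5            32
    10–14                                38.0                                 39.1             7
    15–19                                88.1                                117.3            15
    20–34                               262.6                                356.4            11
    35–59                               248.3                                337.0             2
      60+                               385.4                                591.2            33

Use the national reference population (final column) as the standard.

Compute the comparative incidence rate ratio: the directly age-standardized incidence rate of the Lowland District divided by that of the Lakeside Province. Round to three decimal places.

0.683

Standard weights: 0.32, 0.07, 0.15, 0.11, 0.02, 0.33.
The Lowland District: 0.3200×19.4 + 0.0700×38.0 + 0.1500×88.1 + 0.1100×262.6 + 0.0200×248.3 + 0.3300×385.4 = 183.1170 per 100,000.
The Lakeside Province: 0.3200×20.5 + 0.0700×39.1 + 0.1500×117.3 + 0.1100×356.4 + 0.0200×337.0 + 0.3300×591.2 = 267.9320 per 100,000.
Ratio = 183.1170 ÷ 267.9320 = 0.68345.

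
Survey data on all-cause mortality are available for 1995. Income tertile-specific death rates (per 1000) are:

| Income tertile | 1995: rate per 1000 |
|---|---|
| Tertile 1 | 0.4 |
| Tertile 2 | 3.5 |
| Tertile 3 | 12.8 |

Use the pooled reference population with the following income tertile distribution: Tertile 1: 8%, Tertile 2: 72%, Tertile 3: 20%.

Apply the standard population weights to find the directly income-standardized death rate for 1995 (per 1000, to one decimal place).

Standard weights: 0.08, 0.72, 0.20.
Standardized rate: 0.0800×0.4 + 0.7200×3.5 + 0.2000×12.8 = 5.1120 per 1000.

5.1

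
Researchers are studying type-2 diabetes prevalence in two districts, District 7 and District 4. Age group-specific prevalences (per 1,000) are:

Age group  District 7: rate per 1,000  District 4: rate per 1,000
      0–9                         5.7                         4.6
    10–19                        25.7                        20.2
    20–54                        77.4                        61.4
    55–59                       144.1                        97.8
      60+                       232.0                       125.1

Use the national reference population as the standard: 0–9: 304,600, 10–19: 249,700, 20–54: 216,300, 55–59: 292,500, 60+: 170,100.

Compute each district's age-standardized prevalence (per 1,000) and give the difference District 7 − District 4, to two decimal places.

29.92

Standard total = 1,233,200; weights = 0.2470, 0.2025, 0.1754, 0.2372, 0.1379.
District 7: 0.2470×5.7 + 0.2025×25.7 + 0.1754×77.4 + 0.2372×144.1 + 0.1379×232.0 = 86.3668 per 1,000.
District 4: 0.2470×4.6 + 0.2025×20.2 + 0.1754×61.4 + 0.2372×97.8 + 0.1379×125.1 = 56.4482 per 1,000.
Difference = 86.3668 − 56.4482 = 29.9186.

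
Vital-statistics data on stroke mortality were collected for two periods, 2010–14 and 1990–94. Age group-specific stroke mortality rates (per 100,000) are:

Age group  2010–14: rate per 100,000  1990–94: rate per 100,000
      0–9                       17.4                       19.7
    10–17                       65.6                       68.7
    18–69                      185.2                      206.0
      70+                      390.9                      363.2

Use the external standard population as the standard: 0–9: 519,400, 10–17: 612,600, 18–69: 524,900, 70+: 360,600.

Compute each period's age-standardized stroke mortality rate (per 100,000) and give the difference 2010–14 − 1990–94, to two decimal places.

-1.99

Standard total = 2,017,500; weights = 0.2574, 0.3036, 0.2602, 0.1787.
2010–14: 0.2574×17.4 + 0.3036×65.6 + 0.2602×185.2 + 0.1787×390.9 = 142.4506 per 100,000.
1990–94: 0.2574×19.7 + 0.3036×68.7 + 0.2602×206.0 + 0.1787×363.2 = 144.4447 per 100,000.
Difference = 142.4506 − 144.4447 = -1.9940.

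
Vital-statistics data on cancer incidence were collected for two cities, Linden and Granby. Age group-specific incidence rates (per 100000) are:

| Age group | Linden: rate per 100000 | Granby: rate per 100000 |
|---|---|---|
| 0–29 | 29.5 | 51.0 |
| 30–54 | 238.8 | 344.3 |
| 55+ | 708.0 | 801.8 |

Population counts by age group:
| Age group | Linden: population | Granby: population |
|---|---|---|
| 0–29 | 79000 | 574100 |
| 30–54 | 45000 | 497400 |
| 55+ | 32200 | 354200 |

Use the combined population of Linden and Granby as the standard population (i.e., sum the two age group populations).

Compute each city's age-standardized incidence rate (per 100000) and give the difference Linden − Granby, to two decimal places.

Combined standard total = 1581900; weights = 0.4129, 0.3429, 0.2443.
Linden: 0.4129×29.5 + 0.3429×238.8 + 0.2443×708.0 = 266.9971 per 100000.
Granby: 0.4129×51.0 + 0.3429×344.3 + 0.2443×801.8 = 334.9592 per 100000.
Difference = 266.9971 − 334.9592 = -67.9621.

-67.96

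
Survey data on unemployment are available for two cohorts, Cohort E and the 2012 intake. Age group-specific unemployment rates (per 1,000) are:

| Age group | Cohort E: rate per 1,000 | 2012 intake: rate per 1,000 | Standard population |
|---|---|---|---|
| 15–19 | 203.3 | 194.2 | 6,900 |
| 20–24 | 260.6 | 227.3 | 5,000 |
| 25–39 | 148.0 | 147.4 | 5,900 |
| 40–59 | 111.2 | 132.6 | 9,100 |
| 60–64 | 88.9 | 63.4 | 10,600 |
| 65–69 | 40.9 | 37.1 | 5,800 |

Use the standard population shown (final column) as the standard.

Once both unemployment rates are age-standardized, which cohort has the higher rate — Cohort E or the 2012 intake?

Standard total = 43,300; weights = 0.1594, 0.1155, 0.1363, 0.2102, 0.2448, 0.1339.
Cohort E: 0.1594×203.3 + 0.1155×260.6 + 0.1363×148.0 + 0.2102×111.2 + 0.2448×88.9 + 0.1339×40.9 = 133.2667 per 1,000.
The 2012 intake: 0.1594×194.2 + 0.1155×227.3 + 0.1363×147.4 + 0.2102×132.6 + 0.2448×63.4 + 0.1339×37.1 = 125.6356 per 1,000.

Cohort E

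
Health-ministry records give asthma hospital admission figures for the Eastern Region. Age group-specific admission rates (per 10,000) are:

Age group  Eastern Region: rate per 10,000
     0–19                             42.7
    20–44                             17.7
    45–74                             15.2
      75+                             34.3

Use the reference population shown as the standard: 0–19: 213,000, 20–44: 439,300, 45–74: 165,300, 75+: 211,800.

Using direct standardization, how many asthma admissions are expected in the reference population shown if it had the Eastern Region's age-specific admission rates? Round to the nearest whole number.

2665

Expected asthma admissions = Σ (standard pop × age-specific rate ÷ 10,000)
= 213,000×42.7/10,000 + 439,300×17.7/10,000 + 165,300×15.2/10,000 + 211,800×34.3/10,000
= 909.51 + 777.56 + 251.26 + 726.47 = 2664.80.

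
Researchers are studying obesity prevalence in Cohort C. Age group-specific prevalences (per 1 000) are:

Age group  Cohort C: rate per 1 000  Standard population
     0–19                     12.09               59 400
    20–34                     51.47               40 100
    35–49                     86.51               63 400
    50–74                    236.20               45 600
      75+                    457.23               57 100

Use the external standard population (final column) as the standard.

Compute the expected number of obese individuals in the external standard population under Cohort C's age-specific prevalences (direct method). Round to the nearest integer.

45145

Expected obese individuals = Σ (standard pop × age-specific rate ÷ 1 000)
= 59 400×12.09/1 000 + 40 100×51.47/1 000 + 63 400×86.51/1 000 + 45 600×236.20/1 000 + 57 100×457.23/1 000
= 718.15 + 2063.95 + 5484.73 + 10770.72 + 26107.83 = 45145.38.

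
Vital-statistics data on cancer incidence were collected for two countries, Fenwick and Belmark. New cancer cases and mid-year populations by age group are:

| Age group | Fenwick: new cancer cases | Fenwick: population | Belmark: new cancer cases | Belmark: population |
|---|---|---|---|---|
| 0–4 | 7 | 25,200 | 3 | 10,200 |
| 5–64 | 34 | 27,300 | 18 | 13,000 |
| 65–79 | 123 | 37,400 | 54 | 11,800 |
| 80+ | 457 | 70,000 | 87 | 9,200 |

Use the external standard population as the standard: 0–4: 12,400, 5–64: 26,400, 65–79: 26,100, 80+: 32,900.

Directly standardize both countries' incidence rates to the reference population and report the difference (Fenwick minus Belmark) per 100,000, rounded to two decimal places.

-136.82

Age-specific rates per 100,000 for Fenwick: 27.78, 124.54, 328.88, 652.86.
For Belmark: 29.41, 138.46, 457.63, 945.65.
Standard total = 97,800; weights = 0.1268, 0.2699, 0.2669, 0.3364.
Fenwick: 0.1268×27.78 + 0.2699×124.54 + 0.2669×328.88 + 0.3364×652.86 = 344.5301 per 100,000.
Belmark: 0.1268×29.41 + 0.2699×138.46 + 0.2669×457.63 + 0.3364×945.65 = 481.3509 per 100,000.
Difference = 344.5301 − 481.3509 = -136.8207.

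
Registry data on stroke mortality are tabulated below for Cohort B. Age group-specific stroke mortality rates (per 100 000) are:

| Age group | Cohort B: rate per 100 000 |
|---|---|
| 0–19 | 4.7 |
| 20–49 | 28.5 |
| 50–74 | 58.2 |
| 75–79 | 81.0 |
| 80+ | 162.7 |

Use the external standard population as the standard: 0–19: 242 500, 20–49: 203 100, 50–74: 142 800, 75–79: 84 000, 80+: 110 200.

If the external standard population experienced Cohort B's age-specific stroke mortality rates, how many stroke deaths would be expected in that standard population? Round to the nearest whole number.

400

Expected stroke deaths = Σ (standard pop × age-specific rate ÷ 100 000)
= 242 500×4.7/100 000 + 203 100×28.5/100 000 + 142 800×58.2/100 000 + 84 000×81.0/100 000 + 110 200×162.7/100 000
= 11.40 + 57.88 + 83.11 + 68.04 + 179.30 = 399.73.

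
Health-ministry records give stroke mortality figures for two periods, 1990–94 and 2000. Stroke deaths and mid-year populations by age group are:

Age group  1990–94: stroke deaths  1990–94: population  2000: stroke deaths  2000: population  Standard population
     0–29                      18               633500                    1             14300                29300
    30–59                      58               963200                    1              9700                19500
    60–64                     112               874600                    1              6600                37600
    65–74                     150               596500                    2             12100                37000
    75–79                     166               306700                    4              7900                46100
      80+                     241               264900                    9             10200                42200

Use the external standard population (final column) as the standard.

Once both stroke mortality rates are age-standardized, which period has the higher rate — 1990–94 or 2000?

Age-specific rates per 100000 for 1990–94: 2.84, 6.02, 12.81, 25.15, 54.12, 90.98.
For 2000: 6.99, 10.31, 15.15, 16.53, 50.63, 88.24.
Standard total = 211700; weights = 0.1384, 0.0921, 0.1776, 0.1748, 0.2178, 0.1993.
1990–94: 0.1384×2.84 + 0.0921×6.02 + 0.1776×12.81 + 0.1748×25.15 + 0.2178×54.12 + 0.1993×90.98 = 37.5390 per 100000.
2000: 0.1384×6.99 + 0.0921×10.31 + 0.1776×15.15 + 0.1748×16.53 + 0.2178×50.63 + 0.1993×88.24 = 36.1120 per 100000.
The crude rates (20.47 vs 29.61) would put 2000 higher, but that reflects its age composition; once standardized to a common age structure, 1990–94 has the higher underlying rate.

1990–94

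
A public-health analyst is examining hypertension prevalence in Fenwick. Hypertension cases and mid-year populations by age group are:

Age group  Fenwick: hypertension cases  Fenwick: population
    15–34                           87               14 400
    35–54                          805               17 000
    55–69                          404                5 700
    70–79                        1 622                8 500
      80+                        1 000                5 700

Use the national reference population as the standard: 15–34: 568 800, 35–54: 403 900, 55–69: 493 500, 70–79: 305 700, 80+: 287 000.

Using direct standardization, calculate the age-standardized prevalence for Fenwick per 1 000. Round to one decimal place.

80.7

Age-specific rates per 1 000 for Fenwick: 6.042, 47.353, 70.877, 190.824, 175.439.
Standard total = 2 058 900; weights = 0.2763, 0.1962, 0.2397, 0.1485, 0.1394.
Standardized rate: 0.2763×6.042 + 0.1962×47.353 + 0.2397×70.877 + 0.1485×190.824 + 0.1394×175.439 = 80.7353 per 1 000.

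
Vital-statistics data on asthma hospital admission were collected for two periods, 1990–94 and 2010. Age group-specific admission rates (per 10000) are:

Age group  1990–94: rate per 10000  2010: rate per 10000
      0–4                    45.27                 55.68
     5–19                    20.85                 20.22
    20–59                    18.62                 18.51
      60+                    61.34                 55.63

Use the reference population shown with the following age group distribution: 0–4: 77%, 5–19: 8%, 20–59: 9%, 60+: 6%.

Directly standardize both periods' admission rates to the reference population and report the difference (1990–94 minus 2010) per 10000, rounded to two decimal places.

Standard weights: 0.77, 0.08, 0.09, 0.06.
1990–94: 0.7700×45.27 + 0.0800×20.85 + 0.0900×18.62 + 0.0600×61.34 = 41.8821 per 10000.
2010: 0.7700×55.68 + 0.0800×20.22 + 0.0900×18.51 + 0.0600×55.63 = 49.4949 per 10000.
Difference = 41.8821 − 49.4949 = -7.6128.

-7.61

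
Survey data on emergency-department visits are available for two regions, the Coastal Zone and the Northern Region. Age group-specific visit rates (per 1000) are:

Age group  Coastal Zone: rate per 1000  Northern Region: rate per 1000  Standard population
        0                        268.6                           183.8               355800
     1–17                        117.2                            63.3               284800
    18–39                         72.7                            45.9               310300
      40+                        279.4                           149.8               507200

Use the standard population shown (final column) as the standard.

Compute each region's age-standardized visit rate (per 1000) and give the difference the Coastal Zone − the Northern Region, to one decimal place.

82.0

Standard total = 1458100; weights = 0.2440, 0.1953, 0.2128, 0.3478.
The Coastal Zone: 0.2440×268.6 + 0.1953×117.2 + 0.2128×72.7 + 0.3478×279.4 = 201.0952 per 1000.
The Northern Region: 0.2440×183.8 + 0.1953×63.3 + 0.2128×45.9 + 0.3478×149.8 = 119.0901 per 1000.
Difference = 201.0952 − 119.0901 = 82.0052.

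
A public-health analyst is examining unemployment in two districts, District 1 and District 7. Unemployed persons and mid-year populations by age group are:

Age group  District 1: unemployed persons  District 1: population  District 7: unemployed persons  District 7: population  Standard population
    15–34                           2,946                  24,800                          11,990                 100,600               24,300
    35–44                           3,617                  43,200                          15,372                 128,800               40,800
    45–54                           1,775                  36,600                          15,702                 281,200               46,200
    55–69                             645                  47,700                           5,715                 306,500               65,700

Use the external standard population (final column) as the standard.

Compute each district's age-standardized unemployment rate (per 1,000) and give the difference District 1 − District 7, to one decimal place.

-12.1

Age-specific rates per 1,000 for District 1: 118.790, 83.727, 48.497, 13.522.
For District 7: 119.185, 119.348, 55.839, 18.646.
Standard total = 177,000; weights = 0.1373, 0.2305, 0.2610, 0.3712.
District 1: 0.1373×118.790 + 0.2305×83.727 + 0.2610×48.497 + 0.3712×13.522 = 53.2860 per 1,000.
District 7: 0.1373×119.185 + 0.2305×119.348 + 0.2610×55.839 + 0.3712×18.646 = 65.3695 per 1,000.
Difference = 53.2860 − 65.3695 = -12.0834.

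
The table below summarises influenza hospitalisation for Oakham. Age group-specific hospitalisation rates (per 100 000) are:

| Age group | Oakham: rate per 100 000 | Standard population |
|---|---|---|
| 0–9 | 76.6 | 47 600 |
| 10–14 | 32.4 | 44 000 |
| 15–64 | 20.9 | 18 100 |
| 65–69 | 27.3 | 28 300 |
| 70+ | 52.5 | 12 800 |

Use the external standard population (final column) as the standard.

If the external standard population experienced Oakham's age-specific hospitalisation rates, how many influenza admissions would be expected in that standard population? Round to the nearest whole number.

Expected influenza admissions = Σ (standard pop × age-specific rate ÷ 100 000)
= 47 600×76.6/100 000 + 44 000×32.4/100 000 + 18 100×20.9/100 000 + 28 300×27.3/100 000 + 12 800×52.5/100 000
= 36.46 + 14.26 + 3.78 + 7.73 + 6.72 = 68.95.

69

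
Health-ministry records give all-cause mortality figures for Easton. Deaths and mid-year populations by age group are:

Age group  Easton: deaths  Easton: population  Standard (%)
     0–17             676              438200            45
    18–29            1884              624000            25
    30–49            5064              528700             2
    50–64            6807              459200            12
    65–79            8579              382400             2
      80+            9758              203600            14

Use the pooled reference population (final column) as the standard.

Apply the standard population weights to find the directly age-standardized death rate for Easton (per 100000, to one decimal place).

Age-specific rates per 100000 for Easton: 154.27, 301.92, 957.82, 1482.36, 2243.46, 4792.73.
Standard weights: 0.45, 0.25, 0.02, 0.12, 0.02, 0.14.
Standardized rate: 0.4500×154.27 + 0.2500×301.92 + 0.0200×957.82 + 0.1200×1482.36 + 0.0200×2243.46 + 0.1400×4792.73 = 1057.7924 per 100000.

1057.8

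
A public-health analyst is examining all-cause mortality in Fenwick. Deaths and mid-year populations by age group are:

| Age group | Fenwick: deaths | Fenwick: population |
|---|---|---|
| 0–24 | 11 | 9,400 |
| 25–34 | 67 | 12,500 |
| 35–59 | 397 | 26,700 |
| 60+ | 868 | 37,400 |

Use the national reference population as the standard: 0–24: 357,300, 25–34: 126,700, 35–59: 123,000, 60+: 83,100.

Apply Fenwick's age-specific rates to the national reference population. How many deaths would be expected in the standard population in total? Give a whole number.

4855

Age-specific rates per 1,000 for Fenwick: 1.170, 5.360, 14.869, 23.209.
Expected deaths = Σ (standard pop × age-specific rate ÷ 1,000)
= 357,300×1.170/1,000 + 126,700×5.360/1,000 + 123,000×14.869/1,000 + 83,100×23.209/1,000
= 418.12 + 679.11 + 1828.88 + 1928.63 = 4854.74.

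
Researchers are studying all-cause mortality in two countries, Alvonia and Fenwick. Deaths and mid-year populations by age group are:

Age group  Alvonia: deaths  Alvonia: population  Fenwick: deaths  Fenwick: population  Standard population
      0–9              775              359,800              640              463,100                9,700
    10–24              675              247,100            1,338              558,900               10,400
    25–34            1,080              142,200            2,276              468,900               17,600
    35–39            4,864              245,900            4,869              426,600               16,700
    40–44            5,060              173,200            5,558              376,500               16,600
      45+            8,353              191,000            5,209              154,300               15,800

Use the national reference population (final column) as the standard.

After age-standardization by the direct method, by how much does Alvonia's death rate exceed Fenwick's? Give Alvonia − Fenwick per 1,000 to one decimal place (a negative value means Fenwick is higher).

Age-specific rates per 1,000 for Alvonia: 2.154, 2.732, 7.595, 19.780, 29.215, 43.733.
For Fenwick: 1.382, 2.394, 4.854, 11.414, 14.762, 33.759.
Standard total = 86,800; weights = 0.1118, 0.1198, 0.2028, 0.1924, 0.1912, 0.1820.
Alvonia: 0.1118×2.154 + 0.1198×2.732 + 0.2028×7.595 + 0.1924×19.780 + 0.1912×29.215 + 0.1820×43.733 = 19.4614 per 1,000.
Fenwick: 0.1118×1.382 + 0.1198×2.394 + 0.2028×4.854 + 0.1924×11.414 + 0.1912×14.762 + 0.1820×33.759 = 12.5897 per 1,000.
Difference = 19.4614 − 12.5897 = 6.8718.

6.9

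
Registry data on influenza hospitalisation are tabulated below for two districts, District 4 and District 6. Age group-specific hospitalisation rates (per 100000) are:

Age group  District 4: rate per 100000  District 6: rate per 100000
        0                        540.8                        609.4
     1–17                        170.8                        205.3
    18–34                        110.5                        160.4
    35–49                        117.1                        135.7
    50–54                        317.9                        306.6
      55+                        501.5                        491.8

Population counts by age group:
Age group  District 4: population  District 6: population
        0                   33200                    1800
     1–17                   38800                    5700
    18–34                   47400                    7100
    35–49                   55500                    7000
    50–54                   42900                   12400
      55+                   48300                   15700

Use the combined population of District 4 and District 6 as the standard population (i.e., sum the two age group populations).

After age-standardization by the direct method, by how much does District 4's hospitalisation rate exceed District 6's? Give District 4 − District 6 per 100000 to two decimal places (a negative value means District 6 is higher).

-20.81

Combined standard total = 315800; weights = 0.1108, 0.1409, 0.1726, 0.1979, 0.1751, 0.2027.
District 4: 0.1108×540.8 + 0.1409×170.8 + 0.1726×110.5 + 0.1979×117.1 + 0.1751×317.9 + 0.2027×501.5 = 283.5512 per 100000.
District 6: 0.1108×609.4 + 0.1409×205.3 + 0.1726×160.4 + 0.1979×135.7 + 0.1751×306.6 + 0.2027×491.8 = 304.3638 per 100000.
Difference = 283.5512 − 304.3638 = -20.8126.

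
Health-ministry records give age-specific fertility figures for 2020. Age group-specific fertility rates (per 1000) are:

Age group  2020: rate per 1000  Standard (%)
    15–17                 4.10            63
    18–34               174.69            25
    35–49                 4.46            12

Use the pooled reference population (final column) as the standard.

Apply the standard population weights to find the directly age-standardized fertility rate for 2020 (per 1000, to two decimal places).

46.79

Standard weights: 0.63, 0.25, 0.12.
Standardized rate: 0.6300×4.10 + 0.2500×174.69 + 0.1200×4.46 = 46.7907 per 1000.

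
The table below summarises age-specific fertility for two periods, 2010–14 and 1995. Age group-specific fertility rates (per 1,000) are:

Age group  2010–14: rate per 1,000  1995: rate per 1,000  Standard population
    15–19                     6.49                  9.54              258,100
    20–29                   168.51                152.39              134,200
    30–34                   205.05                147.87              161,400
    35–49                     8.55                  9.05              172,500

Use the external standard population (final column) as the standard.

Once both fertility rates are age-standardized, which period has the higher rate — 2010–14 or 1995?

Standard total = 726,200; weights = 0.3554, 0.1848, 0.2223, 0.2375.
2010–14: 0.3554×6.49 + 0.1848×168.51 + 0.2223×205.05 + 0.2375×8.55 = 81.0508 per 1,000.
1995: 0.3554×9.54 + 0.1848×152.39 + 0.2223×147.87 + 0.2375×9.05 = 66.5662 per 1,000.

2010–14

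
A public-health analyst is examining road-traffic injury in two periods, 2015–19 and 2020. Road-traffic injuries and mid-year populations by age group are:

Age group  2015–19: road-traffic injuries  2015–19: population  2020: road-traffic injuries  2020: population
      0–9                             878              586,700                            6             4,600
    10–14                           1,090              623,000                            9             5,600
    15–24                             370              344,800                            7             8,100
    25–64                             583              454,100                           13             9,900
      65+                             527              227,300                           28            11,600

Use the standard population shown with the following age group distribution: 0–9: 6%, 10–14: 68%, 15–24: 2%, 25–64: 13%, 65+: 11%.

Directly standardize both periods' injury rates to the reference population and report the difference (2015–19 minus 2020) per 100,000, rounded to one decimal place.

9.8

Age-specific rates per 100,000 for 2015–19: 149.65, 174.96, 107.31, 128.39, 231.85.
For 2020: 130.43, 160.71, 86.42, 131.31, 241.38.
Standard weights: 0.06, 0.68, 0.02, 0.13, 0.11.
2015–19: 0.0600×149.65 + 0.6800×174.96 + 0.0200×107.31 + 0.1300×128.39 + 0.1100×231.85 = 172.2918 per 100,000.
2020: 0.0600×130.43 + 0.6800×160.71 + 0.0200×86.42 + 0.1300×131.31 + 0.1100×241.38 = 162.4626 per 100,000.
Difference = 172.2918 − 162.4626 = 9.8292.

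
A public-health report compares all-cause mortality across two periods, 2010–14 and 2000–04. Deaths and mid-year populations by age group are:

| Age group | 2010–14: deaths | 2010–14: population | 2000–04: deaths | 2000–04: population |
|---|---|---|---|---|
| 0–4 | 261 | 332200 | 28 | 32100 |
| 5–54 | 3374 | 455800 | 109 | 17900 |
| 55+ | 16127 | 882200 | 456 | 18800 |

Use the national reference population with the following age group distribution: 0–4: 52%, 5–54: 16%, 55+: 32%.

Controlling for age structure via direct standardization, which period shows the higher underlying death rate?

2000–04

Age-specific rates per 100000 for 2010–14: 78.57, 740.24, 1828.04.
For 2000–04: 87.23, 608.94, 2425.53.
Standard weights: 0.52, 0.16, 0.32.
2010–14: 0.5200×78.57 + 0.1600×740.24 + 0.3200×1828.04 = 744.2667 per 100000.
2000–04: 0.5200×87.23 + 0.1600×608.94 + 0.3200×2425.53 = 918.9586 per 100000.
The crude rates (1183.21 vs 861.92) would put 2010–14 higher, but that reflects its age composition; once standardized to a common age structure, 2000–04 has the higher underlying rate.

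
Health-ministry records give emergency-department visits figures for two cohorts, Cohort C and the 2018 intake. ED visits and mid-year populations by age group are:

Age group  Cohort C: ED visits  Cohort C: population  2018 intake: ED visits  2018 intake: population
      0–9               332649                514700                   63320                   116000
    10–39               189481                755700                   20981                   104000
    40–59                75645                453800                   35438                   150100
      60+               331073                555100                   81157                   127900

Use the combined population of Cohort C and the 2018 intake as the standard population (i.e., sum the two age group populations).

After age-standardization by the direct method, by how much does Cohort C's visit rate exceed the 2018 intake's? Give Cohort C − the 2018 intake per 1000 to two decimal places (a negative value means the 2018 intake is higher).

Age-specific rates per 1000 for Cohort C: 646.297, 250.736, 166.692, 596.420.
For the 2018 intake: 545.862, 201.740, 236.096, 634.535.
Combined standard total = 2777300; weights = 0.2271, 0.3095, 0.2174, 0.2459.
Cohort C: 0.2271×646.297 + 0.3095×250.736 + 0.2174×166.692 + 0.2459×596.420 = 407.3012 per 1000.
The 2018 intake: 0.2271×545.862 + 0.3095×201.740 + 0.2174×236.096 + 0.2459×634.535 = 393.7915 per 1000.
Difference = 407.3012 − 393.7915 = 13.5098.

13.51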